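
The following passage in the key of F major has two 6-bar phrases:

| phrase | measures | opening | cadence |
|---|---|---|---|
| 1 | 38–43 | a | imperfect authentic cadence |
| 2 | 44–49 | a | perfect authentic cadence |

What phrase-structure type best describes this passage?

Phrase 1 ends with an imperfect authentic cadence (weaker) and phrase 2 with a perfect authentic cadence (stronger): antecedent + consequent = a period.
The two phrases open with the same material (a / a), so the period is parallel.

parallel period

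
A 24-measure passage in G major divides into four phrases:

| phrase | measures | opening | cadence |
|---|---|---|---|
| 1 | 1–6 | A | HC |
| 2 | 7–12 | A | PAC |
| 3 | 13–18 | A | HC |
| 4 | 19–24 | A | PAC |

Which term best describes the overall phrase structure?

repeated period

The cadence pattern HC–PAC–HC–PAC is weak–strong twice, and phrases 3–4 restate phrases 1–2: a period heard twice, not a double period (which would end weakly at phrase 2).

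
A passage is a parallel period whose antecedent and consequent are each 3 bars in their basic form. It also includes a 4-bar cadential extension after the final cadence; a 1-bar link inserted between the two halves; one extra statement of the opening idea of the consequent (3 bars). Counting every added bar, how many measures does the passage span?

14 measures

Basic parallel period: 3 + 3 = 6 bars.
6 (basic form) + 4 (cadential extension) + 1 (link) + 3 (extra statement) = 14.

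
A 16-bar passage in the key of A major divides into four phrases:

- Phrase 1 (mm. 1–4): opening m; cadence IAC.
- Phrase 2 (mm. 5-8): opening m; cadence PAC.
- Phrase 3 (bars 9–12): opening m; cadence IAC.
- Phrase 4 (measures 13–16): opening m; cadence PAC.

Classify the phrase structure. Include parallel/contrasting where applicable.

The cadence pattern IAC–PAC–IAC–PAC is weak–strong twice, and phrases 3–4 restate phrases 1–2: a period heard twice, not a double period (which would end weakly at phrase 2).

repeated period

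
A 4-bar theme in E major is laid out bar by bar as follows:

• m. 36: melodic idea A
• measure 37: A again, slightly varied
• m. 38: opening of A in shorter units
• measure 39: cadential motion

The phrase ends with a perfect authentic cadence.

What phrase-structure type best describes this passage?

sentence

Basic idea (measure 36) + its repetition (m. 37) form the presentation; fragmentation and cadence (measures 38-39) form the continuation — the 4-bar whole is a sentence.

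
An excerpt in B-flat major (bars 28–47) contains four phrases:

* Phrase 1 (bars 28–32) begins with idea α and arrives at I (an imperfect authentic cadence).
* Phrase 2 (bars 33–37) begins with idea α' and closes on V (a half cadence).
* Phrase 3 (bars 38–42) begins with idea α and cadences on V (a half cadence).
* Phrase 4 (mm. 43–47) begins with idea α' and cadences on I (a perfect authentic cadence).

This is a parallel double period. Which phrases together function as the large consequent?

In a double period the first pair of phrases (ending half cadence) is the large antecedent and the second pair (ending perfect authentic cadence) is the large consequent; the consequent is phrases 3 and 4.

phrases 3 and 4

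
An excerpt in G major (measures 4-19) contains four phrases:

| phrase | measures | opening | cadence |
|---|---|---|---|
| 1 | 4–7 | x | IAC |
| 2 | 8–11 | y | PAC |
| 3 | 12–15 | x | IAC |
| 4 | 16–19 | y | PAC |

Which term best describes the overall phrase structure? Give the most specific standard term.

repeated period

The cadence pattern IAC–PAC–IAC–PAC is weak–strong twice, and phrases 3–4 restate phrases 1–2: a period heard twice, not a double period (which would end weakly at phrase 2).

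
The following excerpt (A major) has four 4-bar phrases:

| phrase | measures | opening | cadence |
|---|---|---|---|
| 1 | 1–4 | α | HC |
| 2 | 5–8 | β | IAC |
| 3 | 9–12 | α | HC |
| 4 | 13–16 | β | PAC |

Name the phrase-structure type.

parallel double period

Four phrases in two halves: the first half (bars 1-8) ends with an imperfect authentic cadence, the second (mm. 9–16) with a perfect authentic cadence — a large antecedent–consequent pair, i.e. a double period.
Phrase 3 begins with the same material as phrase 1, making it parallel.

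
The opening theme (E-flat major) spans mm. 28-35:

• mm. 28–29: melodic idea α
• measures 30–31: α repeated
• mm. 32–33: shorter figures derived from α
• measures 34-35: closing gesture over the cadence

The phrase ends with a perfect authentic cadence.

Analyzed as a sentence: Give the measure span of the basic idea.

measures 28–29

The presentation of a sentence is the basic idea (mm. 28–29) plus its repetition (mm. 30–31); the basic idea is therefore mm. 28–29.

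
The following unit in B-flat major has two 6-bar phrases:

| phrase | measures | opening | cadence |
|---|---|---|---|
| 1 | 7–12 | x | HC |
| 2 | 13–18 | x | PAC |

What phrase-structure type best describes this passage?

parallel period

Phrase 1 ends with a half cadence (weaker) and phrase 2 with a perfect authentic cadence (stronger): antecedent + consequent = a period.
The two phrases open with the same material (x / x), so the period is parallel.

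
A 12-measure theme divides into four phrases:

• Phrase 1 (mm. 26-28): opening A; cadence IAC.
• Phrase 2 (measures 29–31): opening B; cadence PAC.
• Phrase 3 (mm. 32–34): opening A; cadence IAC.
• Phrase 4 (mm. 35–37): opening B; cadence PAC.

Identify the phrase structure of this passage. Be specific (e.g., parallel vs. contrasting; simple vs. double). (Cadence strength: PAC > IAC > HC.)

The cadence pattern IAC–PAC–IAC–PAC is weak–strong twice, and phrases 3–4 restate phrases 1–2: a period heard twice, not a double period (which would end weakly at phrase 2).

repeated period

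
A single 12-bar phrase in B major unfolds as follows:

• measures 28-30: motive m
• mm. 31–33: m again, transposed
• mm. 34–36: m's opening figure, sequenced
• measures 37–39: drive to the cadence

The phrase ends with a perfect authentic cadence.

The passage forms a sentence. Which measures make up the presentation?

The presentation of a sentence is the basic idea (mm. 28-30) plus its repetition (mm. 31–33); the presentation is therefore mm. 28–33.

measures 28–33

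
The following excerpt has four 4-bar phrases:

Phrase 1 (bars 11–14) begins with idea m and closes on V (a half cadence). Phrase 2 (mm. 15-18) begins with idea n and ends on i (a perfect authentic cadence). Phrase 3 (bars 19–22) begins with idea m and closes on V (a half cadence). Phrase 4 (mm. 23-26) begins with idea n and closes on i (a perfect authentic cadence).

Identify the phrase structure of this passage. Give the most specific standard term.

repeated period

The cadence pattern HC–PAC–HC–PAC is weak–strong twice, and phrases 3–4 restate phrases 1–2: a period heard twice, not a double period (which would end weakly at phrase 2).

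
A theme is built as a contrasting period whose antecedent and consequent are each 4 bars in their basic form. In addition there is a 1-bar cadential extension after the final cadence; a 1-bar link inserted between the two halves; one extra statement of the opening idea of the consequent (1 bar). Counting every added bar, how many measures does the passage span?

Basic contrasting period: 4 + 4 = 8 bars.
8 (basic form) + 1 (cadential extension) + 1 (link) + 1 (extra statement) = 11.

11 measures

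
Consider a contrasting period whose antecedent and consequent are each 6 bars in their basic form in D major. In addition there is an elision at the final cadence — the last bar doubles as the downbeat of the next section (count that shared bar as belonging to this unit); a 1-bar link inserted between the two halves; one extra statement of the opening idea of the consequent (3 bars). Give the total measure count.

Basic contrasting period: 6 + 6 = 12 bars.
12 (basic form) + 1 (link) + 3 (extra statement) = 16.
The elision shares a bar with the next section but does not change this unit's count.

16 measures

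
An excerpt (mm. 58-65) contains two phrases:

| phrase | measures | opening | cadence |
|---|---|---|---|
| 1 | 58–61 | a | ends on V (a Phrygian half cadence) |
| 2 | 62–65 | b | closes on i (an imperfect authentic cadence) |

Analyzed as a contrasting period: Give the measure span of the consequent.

The antecedent is the phrase ending with the weaker cadence (Phrygian half cadence, phrase 1) and the consequent the one ending more conclusively (imperfect authentic cadence, phrase 2); the consequent is bars 62–65.

measures 62–65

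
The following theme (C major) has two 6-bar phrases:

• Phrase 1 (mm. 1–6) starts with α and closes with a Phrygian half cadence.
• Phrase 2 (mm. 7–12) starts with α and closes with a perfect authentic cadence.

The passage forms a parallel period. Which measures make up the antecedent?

The phrase ending with the weaker cadence (Phrygian half cadence) is the antecedent; the one ending more conclusively (perfect authentic cadence) is the consequent. The antecedent is measures 1–6.

measures 1–6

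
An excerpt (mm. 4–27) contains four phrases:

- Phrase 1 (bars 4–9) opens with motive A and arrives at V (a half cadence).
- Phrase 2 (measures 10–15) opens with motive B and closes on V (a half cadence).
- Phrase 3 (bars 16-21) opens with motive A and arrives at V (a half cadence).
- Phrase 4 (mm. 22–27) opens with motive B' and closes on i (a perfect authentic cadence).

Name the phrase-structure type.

parallel double period

Four phrases in two halves: the first half (mm. 4–15) ends with a half cadence, the second (mm. 16–27) with a perfect authentic cadence — a large antecedent–consequent pair, i.e. a double period.
Phrase 3 begins with the same material as phrase 1, making it parallel.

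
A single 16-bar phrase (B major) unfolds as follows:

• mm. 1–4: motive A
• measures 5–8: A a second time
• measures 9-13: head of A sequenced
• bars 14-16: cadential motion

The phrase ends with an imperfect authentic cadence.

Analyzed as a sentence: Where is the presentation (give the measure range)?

measures 1–8

The presentation of a sentence is the basic idea (mm. 1–4) plus its repetition (mm. 5–8); the presentation is therefore mm. 1–8.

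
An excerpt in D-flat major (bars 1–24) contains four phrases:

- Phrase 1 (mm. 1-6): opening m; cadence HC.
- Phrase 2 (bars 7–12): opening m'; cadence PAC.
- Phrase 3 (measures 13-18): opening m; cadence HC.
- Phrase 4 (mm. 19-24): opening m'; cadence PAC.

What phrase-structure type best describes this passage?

repeated period

The cadence pattern HC–PAC–HC–PAC is weak–strong twice, and phrases 3–4 restate phrases 1–2: a period heard twice, not a double period (which would end weakly at phrase 2).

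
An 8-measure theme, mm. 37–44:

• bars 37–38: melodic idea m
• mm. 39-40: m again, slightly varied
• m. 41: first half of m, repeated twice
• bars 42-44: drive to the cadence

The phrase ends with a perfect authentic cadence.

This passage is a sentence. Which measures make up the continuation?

After the presentation (mm. 37–40), the continuation covers the fragmentation through the cadence: measures 41–44.

measures 41–44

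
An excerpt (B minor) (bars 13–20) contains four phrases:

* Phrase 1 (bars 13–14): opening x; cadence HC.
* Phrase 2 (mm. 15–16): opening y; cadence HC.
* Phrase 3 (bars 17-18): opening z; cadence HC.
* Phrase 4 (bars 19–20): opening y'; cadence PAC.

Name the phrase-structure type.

Four phrases in two halves: the first half (mm. 13–16) ends with a half cadence, the second (mm. 17–20) with a perfect authentic cadence — a large antecedent–consequent pair, i.e. a double period.
Phrase 3 begins with different material from phrase 1, making it contrasting.

contrasting double period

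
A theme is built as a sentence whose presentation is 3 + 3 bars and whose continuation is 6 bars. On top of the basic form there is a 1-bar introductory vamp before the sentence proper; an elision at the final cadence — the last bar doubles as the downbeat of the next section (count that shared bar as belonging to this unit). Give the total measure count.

Basic sentence: 3 + 3 + 6 = 12 bars.
12 (basic form) + 1 (introduction) = 13.
The elision shares a bar with the next section but does not change this unit's count.

13 measures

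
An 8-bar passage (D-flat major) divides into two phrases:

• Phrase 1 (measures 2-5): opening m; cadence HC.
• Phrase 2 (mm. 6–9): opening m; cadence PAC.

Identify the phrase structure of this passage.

Phrase 1 ends with a half cadence (weaker) and phrase 2 with a perfect authentic cadence (stronger): antecedent + consequent = a period.
The two phrases open with the same material (m / m), so the period is parallel.

parallel period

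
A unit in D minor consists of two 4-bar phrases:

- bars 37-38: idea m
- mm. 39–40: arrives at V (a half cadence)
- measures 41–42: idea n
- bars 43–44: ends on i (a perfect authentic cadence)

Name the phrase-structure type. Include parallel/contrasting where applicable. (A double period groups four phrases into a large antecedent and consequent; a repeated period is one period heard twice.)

Phrase 1 ends with a half cadence (weaker) and phrase 2 with a perfect authentic cadence (stronger): antecedent + consequent = a period.
The two phrases open with different material (m / n), so the period is contrasting.

contrasting period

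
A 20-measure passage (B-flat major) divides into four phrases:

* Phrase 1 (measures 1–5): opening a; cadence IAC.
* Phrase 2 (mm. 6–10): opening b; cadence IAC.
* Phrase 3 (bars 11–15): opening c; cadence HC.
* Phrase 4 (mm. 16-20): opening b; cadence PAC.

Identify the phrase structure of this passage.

contrasting double period

Four phrases in two halves: the first half (mm. 1-10) ends with an imperfect authentic cadence, the second (mm. 11–20) with a perfect authentic cadence — a large antecedent–consequent pair, i.e. a double period.
Phrase 3 begins with different material from phrase 1, making it contrasting.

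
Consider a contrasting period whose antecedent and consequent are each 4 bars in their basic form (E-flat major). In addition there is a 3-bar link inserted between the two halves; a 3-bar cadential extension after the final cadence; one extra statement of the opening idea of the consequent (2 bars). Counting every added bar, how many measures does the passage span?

16 measures

Basic contrasting period: 4 + 4 = 8 bars.
8 (basic form) + 3 (link) + 3 (cadential extension) + 2 (extra statement) = 16.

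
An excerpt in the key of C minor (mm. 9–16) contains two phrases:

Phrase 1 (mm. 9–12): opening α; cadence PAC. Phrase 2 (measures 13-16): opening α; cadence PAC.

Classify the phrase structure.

Both phrases have the same opening (α) and the same cadence (perfect authentic cadence): the second is a restatement, not a consequent, so this is a repeated phrase rather than a period.

repeated phrase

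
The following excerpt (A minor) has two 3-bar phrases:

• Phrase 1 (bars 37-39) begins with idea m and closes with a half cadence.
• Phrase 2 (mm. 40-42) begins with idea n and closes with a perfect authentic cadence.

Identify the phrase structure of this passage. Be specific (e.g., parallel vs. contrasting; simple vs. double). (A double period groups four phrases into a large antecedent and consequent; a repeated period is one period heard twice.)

contrasting period

Phrase 1 ends with a half cadence (weaker) and phrase 2 with a perfect authentic cadence (stronger): antecedent + consequent = a period.
The two phrases open with different material (m / n), so the period is contrasting.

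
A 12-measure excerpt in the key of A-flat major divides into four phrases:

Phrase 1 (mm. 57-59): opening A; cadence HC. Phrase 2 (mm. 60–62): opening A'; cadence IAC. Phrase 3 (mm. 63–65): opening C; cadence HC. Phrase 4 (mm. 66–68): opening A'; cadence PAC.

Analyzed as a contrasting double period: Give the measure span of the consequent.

measures 63–68

In a double period the four phrases pair into a large antecedent (phrases 1–2, ending imperfect authentic cadence) and a large consequent (phrases 3–4, ending perfect authentic cadence). The consequent spans mm. 63-68.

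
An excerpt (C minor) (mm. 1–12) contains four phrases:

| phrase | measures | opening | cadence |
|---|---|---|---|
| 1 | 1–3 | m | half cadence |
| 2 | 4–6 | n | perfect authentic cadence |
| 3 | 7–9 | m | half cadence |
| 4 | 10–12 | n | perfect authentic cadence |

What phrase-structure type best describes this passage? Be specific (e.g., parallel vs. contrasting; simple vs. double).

The cadence pattern HC–PAC–HC–PAC is weak–strong twice, and phrases 3–4 restate phrases 1–2: a period heard twice, not a double period (which would end weakly at phrase 2).

repeated period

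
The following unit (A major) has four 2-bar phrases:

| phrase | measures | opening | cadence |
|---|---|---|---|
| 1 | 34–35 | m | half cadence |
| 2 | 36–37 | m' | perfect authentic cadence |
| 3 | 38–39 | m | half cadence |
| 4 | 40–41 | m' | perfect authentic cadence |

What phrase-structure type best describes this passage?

The cadence pattern HC–PAC–HC–PAC is weak–strong twice, and phrases 3–4 restate phrases 1–2: a period heard twice, not a double period (which would end weakly at phrase 2).

repeated period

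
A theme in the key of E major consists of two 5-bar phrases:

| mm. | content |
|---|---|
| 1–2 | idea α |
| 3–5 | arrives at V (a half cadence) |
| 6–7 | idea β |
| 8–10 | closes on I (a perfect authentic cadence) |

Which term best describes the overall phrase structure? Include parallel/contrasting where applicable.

contrasting period

Phrase 1 ends with a half cadence (weaker) and phrase 2 with a perfect authentic cadence (stronger): antecedent + consequent = a period.
The two phrases open with different material (α / β), so the period is contrasting.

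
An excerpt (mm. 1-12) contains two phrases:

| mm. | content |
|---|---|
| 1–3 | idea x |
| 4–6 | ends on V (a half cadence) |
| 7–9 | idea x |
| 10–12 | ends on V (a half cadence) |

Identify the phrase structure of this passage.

Both phrases have the same opening (x) and the same cadence (half cadence): the second is a restatement, not a consequent, so this is a repeated phrase rather than a period.

repeated phrase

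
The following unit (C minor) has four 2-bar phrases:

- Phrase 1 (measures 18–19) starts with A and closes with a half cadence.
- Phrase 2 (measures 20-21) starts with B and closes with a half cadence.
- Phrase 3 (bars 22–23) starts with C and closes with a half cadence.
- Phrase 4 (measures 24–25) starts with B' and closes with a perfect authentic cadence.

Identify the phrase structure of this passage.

Four phrases in two halves: the first half (bars 18–21) ends with a half cadence, the second (mm. 22-25) with a perfect authentic cadence — a large antecedent–consequent pair, i.e. a double period.
Phrase 3 begins with different material from phrase 1, making it contrasting.

contrasting double period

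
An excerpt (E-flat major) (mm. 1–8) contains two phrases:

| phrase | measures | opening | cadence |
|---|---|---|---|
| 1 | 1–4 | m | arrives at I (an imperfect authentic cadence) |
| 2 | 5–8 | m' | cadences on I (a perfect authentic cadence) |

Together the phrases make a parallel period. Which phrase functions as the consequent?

phrase 2

The phrase ending with the weaker cadence (imperfect authentic cadence) is the antecedent; the one ending more conclusively (perfect authentic cadence) is the consequent. The consequent is phrase 2.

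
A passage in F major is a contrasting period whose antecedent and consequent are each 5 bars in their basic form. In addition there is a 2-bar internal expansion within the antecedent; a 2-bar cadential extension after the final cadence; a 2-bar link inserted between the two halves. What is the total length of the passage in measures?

Basic contrasting period: 5 + 5 = 10 bars.
10 (basic form) + 2 (internal expansion) + 2 (cadential extension) + 2 (link) = 16.

16 measures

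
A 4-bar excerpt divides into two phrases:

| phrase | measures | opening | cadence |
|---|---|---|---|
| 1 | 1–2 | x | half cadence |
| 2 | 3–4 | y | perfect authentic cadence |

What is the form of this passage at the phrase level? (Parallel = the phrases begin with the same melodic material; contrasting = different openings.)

Phrase 1 ends with a half cadence (weaker) and phrase 2 with a perfect authentic cadence (stronger): antecedent + consequent = a period.
The two phrases open with different material (x / y), so the period is contrasting.

contrasting period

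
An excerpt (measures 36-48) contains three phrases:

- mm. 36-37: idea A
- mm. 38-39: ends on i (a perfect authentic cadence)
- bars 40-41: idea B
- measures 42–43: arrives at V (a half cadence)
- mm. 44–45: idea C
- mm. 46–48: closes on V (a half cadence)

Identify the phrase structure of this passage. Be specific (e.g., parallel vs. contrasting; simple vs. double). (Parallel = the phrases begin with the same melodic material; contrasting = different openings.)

The final phrase closes with a half cadence, which is not stronger than the preceding half cadence; the 3 phrases lack an overall antecedent–consequent design and so form a phrase group.

phrase group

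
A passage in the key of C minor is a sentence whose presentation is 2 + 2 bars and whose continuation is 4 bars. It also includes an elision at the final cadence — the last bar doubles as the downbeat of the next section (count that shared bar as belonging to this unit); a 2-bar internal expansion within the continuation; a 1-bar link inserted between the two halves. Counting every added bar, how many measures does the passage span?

11 measures

Basic sentence: 2 + 2 + 4 = 8 bars.
8 (basic form) + 2 (internal expansion) + 1 (link) = 11.
The elision shares a bar with the next section but does not change this unit's count.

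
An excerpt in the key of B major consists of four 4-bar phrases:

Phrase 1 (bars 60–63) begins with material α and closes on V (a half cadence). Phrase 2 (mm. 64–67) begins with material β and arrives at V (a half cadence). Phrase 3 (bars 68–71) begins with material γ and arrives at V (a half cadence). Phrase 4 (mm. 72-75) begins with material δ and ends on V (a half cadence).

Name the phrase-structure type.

phrase group

Phrase 4 ends with a half cadence, no stronger than phrase 2's half cadence, so the four phrases do not form a double period; nor do phrases 3–4 duplicate 1–2, so it is not a repeated period. With no phrase reaching a conclusive cadence, the passage is a phrase group.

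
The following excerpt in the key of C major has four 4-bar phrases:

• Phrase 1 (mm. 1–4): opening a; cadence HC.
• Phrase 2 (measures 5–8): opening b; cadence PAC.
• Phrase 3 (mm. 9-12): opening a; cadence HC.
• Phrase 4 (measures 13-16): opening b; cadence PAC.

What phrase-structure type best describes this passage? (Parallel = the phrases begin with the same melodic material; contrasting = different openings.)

repeated period

The cadence pattern HC–PAC–HC–PAC is weak–strong twice, and phrases 3–4 restate phrases 1–2: a period heard twice, not a double period (which would end weakly at phrase 2).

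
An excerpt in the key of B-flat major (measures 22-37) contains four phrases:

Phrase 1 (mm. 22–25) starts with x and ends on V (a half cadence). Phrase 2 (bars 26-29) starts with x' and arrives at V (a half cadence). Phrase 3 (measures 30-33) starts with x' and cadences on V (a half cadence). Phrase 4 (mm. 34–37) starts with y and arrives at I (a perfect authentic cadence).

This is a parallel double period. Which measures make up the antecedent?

measures 22–29

In a double period the first pair of phrases (ending half cadence) is the large antecedent and the second pair (ending perfect authentic cadence) is the large consequent; the antecedent is measures 22–29.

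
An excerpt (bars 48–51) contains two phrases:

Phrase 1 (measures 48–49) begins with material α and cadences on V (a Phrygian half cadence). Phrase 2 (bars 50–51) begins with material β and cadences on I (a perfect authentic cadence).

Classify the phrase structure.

Phrase 1 ends with a Phrygian half cadence (weaker) and phrase 2 with a perfect authentic cadence (stronger): antecedent + consequent = a period.
The two phrases open with different material (α / β), so the period is contrasting.

contrasting period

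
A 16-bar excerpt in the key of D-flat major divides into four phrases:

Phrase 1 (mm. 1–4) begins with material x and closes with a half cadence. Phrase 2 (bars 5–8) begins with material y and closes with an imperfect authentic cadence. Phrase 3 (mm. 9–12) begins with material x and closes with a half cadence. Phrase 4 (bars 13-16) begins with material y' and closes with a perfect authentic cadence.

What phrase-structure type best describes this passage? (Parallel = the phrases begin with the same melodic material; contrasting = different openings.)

Four phrases in two halves: the first half (mm. 1–8) ends with an imperfect authentic cadence, the second (mm. 9-16) with a perfect authentic cadence — a large antecedent–consequent pair, i.e. a double period.
Phrase 3 begins with the same material as phrase 1, making it parallel.

parallel double period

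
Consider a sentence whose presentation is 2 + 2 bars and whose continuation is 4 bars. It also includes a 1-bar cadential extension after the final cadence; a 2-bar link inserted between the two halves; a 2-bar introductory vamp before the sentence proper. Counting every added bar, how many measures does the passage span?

13 measures

Basic sentence: 2 + 2 + 4 = 8 bars.
8 (basic form) + 1 (cadential extension) + 2 (link) + 2 (introduction) = 13.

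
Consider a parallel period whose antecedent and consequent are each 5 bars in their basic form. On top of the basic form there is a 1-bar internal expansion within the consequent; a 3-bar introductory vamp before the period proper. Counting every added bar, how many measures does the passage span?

Basic parallel period: 5 + 5 = 10 bars.
10 (basic form) + 1 (internal expansion) + 3 (introduction) = 14.

14 measures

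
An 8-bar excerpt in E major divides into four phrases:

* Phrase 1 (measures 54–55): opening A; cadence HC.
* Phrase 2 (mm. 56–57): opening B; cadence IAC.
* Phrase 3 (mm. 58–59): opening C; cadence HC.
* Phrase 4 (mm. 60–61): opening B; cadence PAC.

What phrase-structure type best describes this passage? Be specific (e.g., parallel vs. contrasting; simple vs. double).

Four phrases in two halves: the first half (mm. 54-57) ends with an imperfect authentic cadence, the second (bars 58-61) with a perfect authentic cadence — a large antecedent–consequent pair, i.e. a double period.
Phrase 3 begins with different material from phrase 1, making it contrasting.

contrasting double period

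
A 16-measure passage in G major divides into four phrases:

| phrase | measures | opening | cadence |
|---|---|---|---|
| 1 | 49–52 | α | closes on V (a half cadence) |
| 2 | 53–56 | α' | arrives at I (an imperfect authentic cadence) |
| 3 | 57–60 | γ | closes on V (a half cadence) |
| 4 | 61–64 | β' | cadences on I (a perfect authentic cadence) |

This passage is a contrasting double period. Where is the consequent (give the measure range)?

In a double period the four phrases pair into a large antecedent (phrases 1–2, ending imperfect authentic cadence) and a large consequent (phrases 3–4, ending perfect authentic cadence). The consequent spans bars 57–64.

measures 57–64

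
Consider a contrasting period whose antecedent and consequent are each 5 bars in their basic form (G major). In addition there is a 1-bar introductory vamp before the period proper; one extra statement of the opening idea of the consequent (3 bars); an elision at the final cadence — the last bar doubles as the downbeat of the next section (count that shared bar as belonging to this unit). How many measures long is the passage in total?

14 measures

Basic contrasting period: 5 + 5 = 10 bars.
10 (basic form) + 1 (introduction) + 3 (extra statement) = 14.
The elision shares a bar with the next section but does not change this unit's count.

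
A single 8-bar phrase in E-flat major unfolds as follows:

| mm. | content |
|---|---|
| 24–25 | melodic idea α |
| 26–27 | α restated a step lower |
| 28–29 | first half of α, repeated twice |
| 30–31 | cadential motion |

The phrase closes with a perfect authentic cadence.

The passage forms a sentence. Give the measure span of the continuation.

After the presentation (measures 24–27), the continuation covers the fragmentation through the cadence: bars 28–31.

measures 28–31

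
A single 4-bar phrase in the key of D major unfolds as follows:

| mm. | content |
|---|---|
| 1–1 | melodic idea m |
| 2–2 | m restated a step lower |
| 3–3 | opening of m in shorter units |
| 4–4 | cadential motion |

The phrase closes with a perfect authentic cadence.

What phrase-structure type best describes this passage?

Basic idea (m. 1) + its repetition (m. 2) form the presentation; fragmentation and cadence (measures 3–4) form the continuation — the 4-bar whole is a sentence.

sentence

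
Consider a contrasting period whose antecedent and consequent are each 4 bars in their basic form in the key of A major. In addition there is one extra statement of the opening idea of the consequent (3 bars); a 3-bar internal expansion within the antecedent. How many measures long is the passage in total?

Basic contrasting period: 4 + 4 = 8 bars.
8 (basic form) + 3 (extra statement) + 3 (internal expansion) = 14.

14 measures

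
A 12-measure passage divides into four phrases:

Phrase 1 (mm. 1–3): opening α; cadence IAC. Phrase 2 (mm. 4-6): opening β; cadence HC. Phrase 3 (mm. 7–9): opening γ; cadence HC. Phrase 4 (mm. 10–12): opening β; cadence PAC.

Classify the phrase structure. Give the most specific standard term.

Four phrases in two halves: the first half (measures 1-6) ends with a half cadence, the second (mm. 7–12) with a perfect authentic cadence — a large antecedent–consequent pair, i.e. a double period.
Phrase 3 begins with different material from phrase 1, making it contrasting.

contrasting double period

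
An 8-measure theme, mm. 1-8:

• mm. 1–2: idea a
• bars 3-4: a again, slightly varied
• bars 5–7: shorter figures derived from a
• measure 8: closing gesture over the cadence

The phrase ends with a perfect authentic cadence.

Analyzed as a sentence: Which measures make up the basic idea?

measures 1–2

The presentation of a sentence is the basic idea (bars 1–2) plus its repetition (measures 3–4); the basic idea is therefore mm. 1–2.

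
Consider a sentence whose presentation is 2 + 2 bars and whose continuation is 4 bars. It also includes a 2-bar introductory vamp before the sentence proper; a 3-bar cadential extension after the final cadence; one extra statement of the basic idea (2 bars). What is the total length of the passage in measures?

Basic sentence: 2 + 2 + 4 = 8 bars.
8 (basic form) + 2 (introduction) + 3 (cadential extension) + 2 (extra statement) = 15.

15 measures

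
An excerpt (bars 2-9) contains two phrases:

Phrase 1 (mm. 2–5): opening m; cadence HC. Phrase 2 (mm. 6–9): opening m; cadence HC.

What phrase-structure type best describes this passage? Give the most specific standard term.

repeated phrase

Both phrases have the same opening (m) and the same cadence (half cadence): the second is a restatement, not a consequent, so this is a repeated phrase rather than a period.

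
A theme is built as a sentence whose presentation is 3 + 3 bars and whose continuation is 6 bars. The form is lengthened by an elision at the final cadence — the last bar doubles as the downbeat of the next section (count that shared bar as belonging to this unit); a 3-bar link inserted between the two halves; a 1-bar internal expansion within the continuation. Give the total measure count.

16 measures

Basic sentence: 3 + 3 + 6 = 12 bars.
12 (basic form) + 3 (link) + 1 (internal expansion) = 16.
The elision shares a bar with the next section but does not change this unit's count.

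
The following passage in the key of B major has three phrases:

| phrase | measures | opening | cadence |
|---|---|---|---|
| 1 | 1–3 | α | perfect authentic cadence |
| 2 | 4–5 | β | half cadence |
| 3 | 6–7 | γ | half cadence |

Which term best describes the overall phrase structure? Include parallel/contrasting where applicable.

The final phrase closes with a half cadence, which is not stronger than the preceding half cadence; the 3 phrases lack an overall antecedent–consequent design and so form a phrase group.

phrase group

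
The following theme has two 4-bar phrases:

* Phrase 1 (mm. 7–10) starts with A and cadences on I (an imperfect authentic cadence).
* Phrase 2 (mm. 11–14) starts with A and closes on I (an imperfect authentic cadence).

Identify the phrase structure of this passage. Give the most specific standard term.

repeated phrase

Both phrases have the same opening (A) and the same cadence (imperfect authentic cadence): the second is a restatement, not a consequent, so this is a repeated phrase rather than a period.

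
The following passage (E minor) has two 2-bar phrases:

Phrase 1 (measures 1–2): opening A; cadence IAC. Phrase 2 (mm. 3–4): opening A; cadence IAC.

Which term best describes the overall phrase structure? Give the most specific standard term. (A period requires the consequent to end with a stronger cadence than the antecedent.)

Both phrases have the same opening (A) and the same cadence (imperfect authentic cadence): the second is a restatement, not a consequent, so this is a repeated phrase rather than a period.

repeated phrase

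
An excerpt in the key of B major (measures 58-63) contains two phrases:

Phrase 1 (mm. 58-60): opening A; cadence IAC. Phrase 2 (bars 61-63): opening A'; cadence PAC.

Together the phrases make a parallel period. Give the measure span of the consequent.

measures 61–63

The phrase ending with the weaker cadence (imperfect authentic cadence) is the antecedent; the one ending more conclusively (perfect authentic cadence) is the consequent. The consequent is measures 61–63.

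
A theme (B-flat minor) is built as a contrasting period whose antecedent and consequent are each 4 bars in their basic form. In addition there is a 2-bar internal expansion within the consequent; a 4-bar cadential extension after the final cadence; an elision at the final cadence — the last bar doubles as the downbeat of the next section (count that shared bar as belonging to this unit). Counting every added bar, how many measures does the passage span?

Basic contrasting period: 4 + 4 = 8 bars.
8 (basic form) + 2 (internal expansion) + 4 (cadential extension) = 14.
The elision shares a bar with the next section but does not change this unit's count.

14 measures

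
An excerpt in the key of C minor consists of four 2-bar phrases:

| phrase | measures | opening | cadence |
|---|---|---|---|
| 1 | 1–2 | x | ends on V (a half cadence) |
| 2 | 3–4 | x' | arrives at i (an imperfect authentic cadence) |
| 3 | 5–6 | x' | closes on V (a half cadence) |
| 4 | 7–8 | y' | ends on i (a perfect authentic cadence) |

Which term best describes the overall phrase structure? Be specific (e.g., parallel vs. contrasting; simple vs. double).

parallel double period

Four phrases in two halves: the first half (mm. 1-4) ends with an imperfect authentic cadence, the second (mm. 5–8) with a perfect authentic cadence — a large antecedent–consequent pair, i.e. a double period.
Phrase 3 begins with the same material as phrase 1, making it parallel.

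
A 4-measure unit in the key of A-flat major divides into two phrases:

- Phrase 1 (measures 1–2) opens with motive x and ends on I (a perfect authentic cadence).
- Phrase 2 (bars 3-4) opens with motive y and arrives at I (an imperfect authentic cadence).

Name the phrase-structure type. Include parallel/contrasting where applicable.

phrase group

The second phrase closes with an imperfect authentic cadence, which is not stronger than the first phrase's perfect authentic cadence; without a weak→strong cadential pair there is no antecedent–consequent relationship, so this is a phrase group rather than a period.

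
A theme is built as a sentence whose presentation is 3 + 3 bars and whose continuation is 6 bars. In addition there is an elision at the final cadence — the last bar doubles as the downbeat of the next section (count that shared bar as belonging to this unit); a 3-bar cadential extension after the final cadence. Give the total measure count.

15 measures

Basic sentence: 3 + 3 + 6 = 12 bars.
12 (basic form) + 3 (cadential extension) = 15.
The elision shares a bar with the next section but does not change this unit's count.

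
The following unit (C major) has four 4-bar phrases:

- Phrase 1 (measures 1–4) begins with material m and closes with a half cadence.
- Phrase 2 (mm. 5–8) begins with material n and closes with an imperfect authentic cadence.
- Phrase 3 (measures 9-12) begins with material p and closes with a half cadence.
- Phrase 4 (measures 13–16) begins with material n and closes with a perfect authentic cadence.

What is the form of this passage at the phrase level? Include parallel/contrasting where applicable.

Four phrases in two halves: the first half (measures 1–8) ends with an imperfect authentic cadence, the second (measures 9–16) with a perfect authentic cadence — a large antecedent–consequent pair, i.e. a double period.
Phrase 3 begins with different material from phrase 1, making it contrasting.

contrasting double period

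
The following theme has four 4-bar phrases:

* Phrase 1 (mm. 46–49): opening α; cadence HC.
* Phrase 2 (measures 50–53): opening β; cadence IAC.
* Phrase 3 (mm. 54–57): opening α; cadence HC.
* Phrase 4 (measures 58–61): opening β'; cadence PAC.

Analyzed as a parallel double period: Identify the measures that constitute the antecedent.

measures 46–53

In a double period the four phrases pair into a large antecedent (phrases 1–2, ending imperfect authentic cadence) and a large consequent (phrases 3–4, ending perfect authentic cadence). The antecedent spans bars 46–53.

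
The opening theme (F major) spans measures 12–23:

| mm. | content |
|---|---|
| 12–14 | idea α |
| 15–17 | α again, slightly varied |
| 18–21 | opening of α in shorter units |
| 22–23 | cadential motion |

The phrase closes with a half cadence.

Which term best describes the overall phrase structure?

sentence

Basic idea (measures 12–14) + its repetition (bars 15–17) form the presentation; fragmentation and cadence (bars 18–23) form the continuation — the 12-bar whole is a sentence.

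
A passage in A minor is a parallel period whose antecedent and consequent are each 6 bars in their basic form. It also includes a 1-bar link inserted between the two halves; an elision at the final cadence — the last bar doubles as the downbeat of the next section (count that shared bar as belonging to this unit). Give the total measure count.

13 measures

Basic parallel period: 6 + 6 = 12 bars.
12 (basic form) + 1 (link) = 13.
The elision shares a bar with the next section but does not change this unit's count.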